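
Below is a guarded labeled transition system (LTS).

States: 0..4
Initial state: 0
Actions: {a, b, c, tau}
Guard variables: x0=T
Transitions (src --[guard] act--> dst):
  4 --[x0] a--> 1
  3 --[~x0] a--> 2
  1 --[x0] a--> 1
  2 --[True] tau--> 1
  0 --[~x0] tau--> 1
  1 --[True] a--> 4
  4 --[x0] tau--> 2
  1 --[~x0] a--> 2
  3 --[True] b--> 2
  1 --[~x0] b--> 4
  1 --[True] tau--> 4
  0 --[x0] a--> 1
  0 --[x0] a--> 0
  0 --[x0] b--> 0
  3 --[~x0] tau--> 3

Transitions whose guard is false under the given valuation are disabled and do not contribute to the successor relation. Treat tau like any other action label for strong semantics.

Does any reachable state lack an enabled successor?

Reachable = {0,1,2,4}
  0: a→0  a→1  b→0  [deg 3]
  1: a→1  a→4  tau→4  [deg 3]
  2: tau→1  [deg 1]
  4: a→1  tau→2  [deg 2]

Answer: DEADLOCK-FREE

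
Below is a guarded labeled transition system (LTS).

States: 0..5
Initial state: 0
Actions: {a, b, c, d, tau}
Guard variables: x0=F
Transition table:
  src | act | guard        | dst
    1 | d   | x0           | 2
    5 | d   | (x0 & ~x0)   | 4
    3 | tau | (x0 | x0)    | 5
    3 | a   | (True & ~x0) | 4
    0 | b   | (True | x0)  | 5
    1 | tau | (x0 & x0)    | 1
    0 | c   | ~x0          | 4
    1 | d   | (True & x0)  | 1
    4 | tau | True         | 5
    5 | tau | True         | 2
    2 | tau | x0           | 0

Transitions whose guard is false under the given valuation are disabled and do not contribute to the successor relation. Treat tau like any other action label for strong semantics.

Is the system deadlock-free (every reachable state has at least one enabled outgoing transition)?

Answer: DEADLOCK at state 2

Trace:
Reach set: {0,2,4,5}
  0: b→5  c→4  [deg 2]
  2: ∅  [no exit]
  4: tau→5  [deg 1]
  5: tau→2  [deg 1]
trace reaching 2: b·tau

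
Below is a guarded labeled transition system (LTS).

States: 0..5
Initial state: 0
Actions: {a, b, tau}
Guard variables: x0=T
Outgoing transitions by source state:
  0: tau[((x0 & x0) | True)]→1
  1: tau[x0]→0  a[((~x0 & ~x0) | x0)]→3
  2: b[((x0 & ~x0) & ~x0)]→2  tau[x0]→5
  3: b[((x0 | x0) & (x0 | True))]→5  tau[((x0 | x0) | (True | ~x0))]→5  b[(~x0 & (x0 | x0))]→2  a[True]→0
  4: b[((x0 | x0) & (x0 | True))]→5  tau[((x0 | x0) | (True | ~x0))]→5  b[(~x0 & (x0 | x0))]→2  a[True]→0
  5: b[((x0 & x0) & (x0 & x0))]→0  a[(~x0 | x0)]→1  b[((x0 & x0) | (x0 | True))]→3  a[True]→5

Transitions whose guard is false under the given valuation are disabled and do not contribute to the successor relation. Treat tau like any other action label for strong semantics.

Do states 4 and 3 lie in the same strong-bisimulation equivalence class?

Refine partition for ~:
  π0 = {{0,1,2,3,4,5}}
  π1 = {{0,2},{1},{3,4},{5}}
  π2 = {{0},{1},{2},{3,4},{5}}
5 equivalence class(es) (converged in 3)
[4]={3,4}  [3]={3,4}

Answer: BISIMILAR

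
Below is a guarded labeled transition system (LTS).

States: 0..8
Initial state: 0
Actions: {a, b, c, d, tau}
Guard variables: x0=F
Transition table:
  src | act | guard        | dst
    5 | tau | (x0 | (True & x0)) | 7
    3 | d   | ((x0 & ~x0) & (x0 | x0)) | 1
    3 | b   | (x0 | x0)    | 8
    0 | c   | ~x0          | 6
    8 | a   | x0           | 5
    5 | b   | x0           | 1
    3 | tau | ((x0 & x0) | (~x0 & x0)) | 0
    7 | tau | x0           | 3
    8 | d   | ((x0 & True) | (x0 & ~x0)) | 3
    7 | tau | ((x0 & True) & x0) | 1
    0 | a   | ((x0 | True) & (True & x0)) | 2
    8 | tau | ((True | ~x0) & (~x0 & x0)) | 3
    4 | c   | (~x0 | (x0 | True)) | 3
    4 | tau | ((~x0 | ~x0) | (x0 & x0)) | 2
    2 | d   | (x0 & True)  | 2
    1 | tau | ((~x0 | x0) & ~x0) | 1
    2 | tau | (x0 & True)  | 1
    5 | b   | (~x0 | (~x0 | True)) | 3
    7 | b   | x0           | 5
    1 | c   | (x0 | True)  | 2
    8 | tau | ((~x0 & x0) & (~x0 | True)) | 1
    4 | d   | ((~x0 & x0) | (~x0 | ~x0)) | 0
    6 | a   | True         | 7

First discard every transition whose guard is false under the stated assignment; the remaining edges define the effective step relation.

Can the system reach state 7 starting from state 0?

Answer: REACHABLE

Analysis:
After dropping false guards: 8 live edges.
depth 0: {0}
depth 1: {6}  now seen {0,6}
depth 2: {7}  now seen {0,6,7}
R = {0,6,7}
trace reaching 7: c·a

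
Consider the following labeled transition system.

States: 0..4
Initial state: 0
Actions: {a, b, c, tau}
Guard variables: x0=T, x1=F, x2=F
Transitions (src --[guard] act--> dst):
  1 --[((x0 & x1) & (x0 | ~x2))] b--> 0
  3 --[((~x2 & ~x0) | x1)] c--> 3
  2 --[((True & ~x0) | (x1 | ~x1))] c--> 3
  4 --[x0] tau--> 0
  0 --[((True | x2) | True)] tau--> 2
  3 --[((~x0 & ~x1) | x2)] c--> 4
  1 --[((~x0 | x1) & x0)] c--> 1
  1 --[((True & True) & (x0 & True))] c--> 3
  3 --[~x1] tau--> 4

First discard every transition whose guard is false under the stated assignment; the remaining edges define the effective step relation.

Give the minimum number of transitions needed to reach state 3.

BFS to 3:
  Layer 0: {0}
  Layer 1: {2}
  Layer 2: {3}
3 enters at depth 2; path tau·c

Answer: 2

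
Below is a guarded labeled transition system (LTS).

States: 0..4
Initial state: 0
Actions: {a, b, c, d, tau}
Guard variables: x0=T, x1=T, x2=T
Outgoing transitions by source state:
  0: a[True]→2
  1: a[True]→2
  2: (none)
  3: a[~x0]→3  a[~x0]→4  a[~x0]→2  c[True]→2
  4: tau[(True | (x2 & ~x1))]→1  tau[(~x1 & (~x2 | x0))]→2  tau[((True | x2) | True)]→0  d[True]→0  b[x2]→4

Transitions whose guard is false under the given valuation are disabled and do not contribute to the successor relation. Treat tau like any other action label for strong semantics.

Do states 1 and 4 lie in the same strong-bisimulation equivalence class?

Refine partition for ~:
  P[0] = {{0,1,2,3,4}}
  P[1] = {{0,1},{2},{3},{4}}
stable after 2 split(s): 4 block(s)
1∈{0,1}, 4∈{4}

Answer: NOT BISIMILAR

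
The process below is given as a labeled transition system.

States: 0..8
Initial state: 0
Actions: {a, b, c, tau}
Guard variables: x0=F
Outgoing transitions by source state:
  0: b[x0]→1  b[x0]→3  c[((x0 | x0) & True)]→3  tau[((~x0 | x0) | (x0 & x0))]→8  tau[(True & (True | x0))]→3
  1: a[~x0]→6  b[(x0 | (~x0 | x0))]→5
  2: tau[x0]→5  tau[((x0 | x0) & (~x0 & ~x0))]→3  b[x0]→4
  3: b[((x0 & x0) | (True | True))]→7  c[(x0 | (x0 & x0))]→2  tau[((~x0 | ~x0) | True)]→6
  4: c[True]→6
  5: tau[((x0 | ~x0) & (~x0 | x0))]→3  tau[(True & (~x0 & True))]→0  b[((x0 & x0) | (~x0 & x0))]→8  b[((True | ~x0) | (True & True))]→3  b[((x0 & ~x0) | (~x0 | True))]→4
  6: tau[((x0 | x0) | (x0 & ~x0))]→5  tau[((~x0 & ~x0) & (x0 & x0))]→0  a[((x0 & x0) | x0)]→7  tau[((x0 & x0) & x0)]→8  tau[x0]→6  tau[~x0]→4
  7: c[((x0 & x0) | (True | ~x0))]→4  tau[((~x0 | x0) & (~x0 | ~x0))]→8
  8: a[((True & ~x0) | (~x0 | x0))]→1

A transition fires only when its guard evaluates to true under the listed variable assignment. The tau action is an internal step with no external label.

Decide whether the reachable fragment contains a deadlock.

R = {0,1,3,4,5,6,7,8}
  0: tau→3  tau→8  [2 exit(s)]
  1: a→6  b→5  [2 exit(s)]
  3: b→7  tau→6  [2 exit(s)]
  4: c→6  [1 exit(s)]
  5: b→3  b→4  tau→0  tau→3  [4 exit(s)]
  6: tau→4  [1 exit(s)]
  7: c→4  tau→8  [2 exit(s)]
  8: a→1  [1 exit(s)]

Answer: DEADLOCK-FREE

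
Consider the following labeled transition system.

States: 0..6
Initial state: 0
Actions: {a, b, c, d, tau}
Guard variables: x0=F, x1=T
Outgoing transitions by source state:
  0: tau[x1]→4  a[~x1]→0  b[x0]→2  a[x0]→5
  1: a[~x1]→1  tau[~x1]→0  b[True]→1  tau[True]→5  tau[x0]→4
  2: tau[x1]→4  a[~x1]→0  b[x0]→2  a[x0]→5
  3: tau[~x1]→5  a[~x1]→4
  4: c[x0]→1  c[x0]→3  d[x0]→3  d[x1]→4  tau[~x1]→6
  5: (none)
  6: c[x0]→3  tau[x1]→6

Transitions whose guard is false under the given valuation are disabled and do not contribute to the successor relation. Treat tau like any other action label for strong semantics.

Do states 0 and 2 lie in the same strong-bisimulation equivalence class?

Answer: BISIMILAR

Analysis:
Bisimulation quotient by refinement:
  π0 = {{0,1,2,3,4,5,6}}
  π1 = {{0,2,6},{1},{3,5},{4}}
  π2 = {{0,2},{1},{3,5},{4},{6}}
Fixed point at round 3; 5 class(es).
[0]={0,2}  [2]={0,2}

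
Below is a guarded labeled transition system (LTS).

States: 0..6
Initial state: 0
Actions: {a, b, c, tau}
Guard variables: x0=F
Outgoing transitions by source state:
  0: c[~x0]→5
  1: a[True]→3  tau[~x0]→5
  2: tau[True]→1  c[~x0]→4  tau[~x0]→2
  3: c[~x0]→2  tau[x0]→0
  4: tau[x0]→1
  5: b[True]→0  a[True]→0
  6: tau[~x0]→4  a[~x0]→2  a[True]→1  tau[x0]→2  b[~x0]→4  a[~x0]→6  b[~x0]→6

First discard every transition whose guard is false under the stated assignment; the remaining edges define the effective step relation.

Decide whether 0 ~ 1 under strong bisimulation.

Compute ~ classes (split until stable):
  π0 = {{0,1,2,3,4,5,6}}
  π1 = {{0,3},{1},{2},{4},{5},{6}}
  π2 = {{0},{1},{2},{3},{4},{5},{6}}
Fixed point at round 3; 7 class(es).
0∈{0}, 1∈{1}

Answer: NOT BISIMILAR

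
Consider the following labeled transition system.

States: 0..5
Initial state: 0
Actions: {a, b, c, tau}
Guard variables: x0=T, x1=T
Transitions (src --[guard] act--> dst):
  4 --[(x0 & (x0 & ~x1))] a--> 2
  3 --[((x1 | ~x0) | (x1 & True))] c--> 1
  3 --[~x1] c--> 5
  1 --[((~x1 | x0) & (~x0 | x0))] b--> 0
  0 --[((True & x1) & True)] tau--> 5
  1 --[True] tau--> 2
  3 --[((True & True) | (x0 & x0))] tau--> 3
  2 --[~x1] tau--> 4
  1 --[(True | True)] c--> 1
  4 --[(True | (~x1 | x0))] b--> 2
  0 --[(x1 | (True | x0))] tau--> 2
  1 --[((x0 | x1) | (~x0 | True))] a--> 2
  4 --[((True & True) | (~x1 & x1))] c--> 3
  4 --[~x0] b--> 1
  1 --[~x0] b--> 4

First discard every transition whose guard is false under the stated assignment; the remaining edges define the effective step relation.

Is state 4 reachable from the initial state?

Answer: UNREACHABLE

Working:
10 transition(s) survive guard evaluation.
Layer 0: {0}
Layer 1: {2,5}  cumulative {0,2,5}
Reach set: {0,2,5}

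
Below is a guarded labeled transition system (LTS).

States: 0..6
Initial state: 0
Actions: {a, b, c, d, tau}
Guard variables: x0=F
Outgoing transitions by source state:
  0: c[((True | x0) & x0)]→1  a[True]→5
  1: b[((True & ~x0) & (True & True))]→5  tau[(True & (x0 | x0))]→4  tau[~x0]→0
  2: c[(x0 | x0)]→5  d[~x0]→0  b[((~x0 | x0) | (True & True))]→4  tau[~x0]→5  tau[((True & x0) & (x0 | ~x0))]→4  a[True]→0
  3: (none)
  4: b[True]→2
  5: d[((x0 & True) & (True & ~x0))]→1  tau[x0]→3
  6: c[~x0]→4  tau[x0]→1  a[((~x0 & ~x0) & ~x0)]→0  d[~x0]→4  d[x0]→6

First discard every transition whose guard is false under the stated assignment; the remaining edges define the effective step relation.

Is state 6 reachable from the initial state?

11 transition(s) survive guard evaluation.
L0 = {0}
L1 = {5}  now seen {0,5}
R = {0,5}

Answer: UNREACHABLE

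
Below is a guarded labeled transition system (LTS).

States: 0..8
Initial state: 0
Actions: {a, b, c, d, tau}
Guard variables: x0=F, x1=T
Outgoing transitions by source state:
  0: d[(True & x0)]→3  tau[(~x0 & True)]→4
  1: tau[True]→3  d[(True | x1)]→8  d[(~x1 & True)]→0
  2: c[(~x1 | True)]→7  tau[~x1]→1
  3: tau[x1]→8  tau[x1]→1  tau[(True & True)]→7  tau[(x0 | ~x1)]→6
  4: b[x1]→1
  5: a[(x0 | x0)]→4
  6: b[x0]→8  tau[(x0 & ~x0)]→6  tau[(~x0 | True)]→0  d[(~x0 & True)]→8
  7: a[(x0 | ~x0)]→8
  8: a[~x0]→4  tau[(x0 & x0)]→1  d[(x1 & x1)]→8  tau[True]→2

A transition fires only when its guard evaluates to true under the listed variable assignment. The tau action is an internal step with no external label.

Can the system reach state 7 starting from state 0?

Answer: REACHABLE

Working:
Guard filter leaves 14 enabled edge(s).
depth 0: {0}
depth 1: {4}  total {0,4}
depth 2: {1}  total {0,1,4}
depth 3: {3,8}  total {0,1,3,4,8}
depth 4: {2,7}  total {0,1,2,3,4,7,8}
R = {0,1,2,3,4,7,8}
Path to 7: tau·b·tau·tau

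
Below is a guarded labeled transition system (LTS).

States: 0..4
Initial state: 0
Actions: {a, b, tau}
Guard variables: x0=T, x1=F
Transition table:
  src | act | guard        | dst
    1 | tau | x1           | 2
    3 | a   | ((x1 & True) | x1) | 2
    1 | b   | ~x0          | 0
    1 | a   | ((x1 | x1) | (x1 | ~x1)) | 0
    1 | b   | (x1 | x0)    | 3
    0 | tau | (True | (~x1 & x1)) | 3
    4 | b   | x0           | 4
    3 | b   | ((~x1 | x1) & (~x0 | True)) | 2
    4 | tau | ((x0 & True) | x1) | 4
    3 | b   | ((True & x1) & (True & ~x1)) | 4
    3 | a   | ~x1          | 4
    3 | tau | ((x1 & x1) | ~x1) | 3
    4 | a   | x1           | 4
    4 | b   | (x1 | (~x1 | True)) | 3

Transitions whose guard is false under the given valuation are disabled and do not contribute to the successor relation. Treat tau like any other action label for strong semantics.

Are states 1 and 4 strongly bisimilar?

Answer: NOT BISIMILAR

Analysis:
Compute ~ classes (split until stable):
  round 0: {{0,1,2,3,4}}
  round 1: {{0},{1},{2},{3},{4}}
5 equivalence class(es) (converged in 2)
class of 1: {1}; class of 4: {4}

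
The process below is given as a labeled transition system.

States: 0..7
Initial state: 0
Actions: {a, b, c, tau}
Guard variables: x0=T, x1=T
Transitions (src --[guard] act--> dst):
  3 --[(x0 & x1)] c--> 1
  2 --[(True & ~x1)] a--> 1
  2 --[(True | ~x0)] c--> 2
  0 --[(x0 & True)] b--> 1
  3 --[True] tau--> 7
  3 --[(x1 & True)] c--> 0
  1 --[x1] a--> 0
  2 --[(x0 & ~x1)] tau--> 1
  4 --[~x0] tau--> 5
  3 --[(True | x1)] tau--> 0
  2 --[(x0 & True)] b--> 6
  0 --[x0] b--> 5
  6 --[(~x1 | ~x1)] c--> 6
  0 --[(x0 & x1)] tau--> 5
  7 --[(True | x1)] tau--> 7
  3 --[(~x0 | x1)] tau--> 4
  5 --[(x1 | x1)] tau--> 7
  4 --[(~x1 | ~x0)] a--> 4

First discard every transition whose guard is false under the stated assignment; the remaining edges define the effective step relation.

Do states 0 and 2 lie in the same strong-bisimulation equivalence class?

Bisimulation quotient by refinement:
  round 0: {{0,1,2,3,4,5,6,7}}
  round 1: {{0},{1},{2},{3},{4,6},{5,7}}
stable after 2 split(s): 6 block(s)
class of 0: {0}; class of 2: {2}

Answer: NOT BISIMILAR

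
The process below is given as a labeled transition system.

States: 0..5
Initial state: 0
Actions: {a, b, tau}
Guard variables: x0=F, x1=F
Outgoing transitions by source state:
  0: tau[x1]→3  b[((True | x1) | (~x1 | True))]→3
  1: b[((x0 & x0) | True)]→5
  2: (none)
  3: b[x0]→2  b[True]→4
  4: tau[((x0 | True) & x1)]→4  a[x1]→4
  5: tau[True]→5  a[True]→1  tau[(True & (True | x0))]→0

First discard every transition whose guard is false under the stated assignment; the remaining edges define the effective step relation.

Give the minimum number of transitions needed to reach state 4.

Answer: 2

Trace:
Layered search for 4:
  L0 = {0}
  L1 = {3}
  L2 = {4}
first hit 4 at d=2 via b·b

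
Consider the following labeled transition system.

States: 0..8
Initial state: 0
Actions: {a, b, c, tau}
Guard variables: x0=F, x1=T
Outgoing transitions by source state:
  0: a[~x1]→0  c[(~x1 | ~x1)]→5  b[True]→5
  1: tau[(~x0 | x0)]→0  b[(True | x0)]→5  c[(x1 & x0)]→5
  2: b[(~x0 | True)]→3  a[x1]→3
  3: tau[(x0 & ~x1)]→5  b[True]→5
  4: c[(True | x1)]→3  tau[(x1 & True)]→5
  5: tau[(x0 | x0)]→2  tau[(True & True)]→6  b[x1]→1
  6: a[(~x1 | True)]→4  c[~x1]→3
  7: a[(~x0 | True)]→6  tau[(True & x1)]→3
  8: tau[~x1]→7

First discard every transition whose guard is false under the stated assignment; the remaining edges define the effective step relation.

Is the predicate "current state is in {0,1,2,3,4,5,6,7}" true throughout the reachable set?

Answer: INVARIANT HOLDS

Working:
Inv-set: {0,1,2,3,4,5,6,7}
Reachable = {0,1,3,4,5,6}
  0: ok
  1: ok
  3: ok
  4: ok
  5: ok
  6: ok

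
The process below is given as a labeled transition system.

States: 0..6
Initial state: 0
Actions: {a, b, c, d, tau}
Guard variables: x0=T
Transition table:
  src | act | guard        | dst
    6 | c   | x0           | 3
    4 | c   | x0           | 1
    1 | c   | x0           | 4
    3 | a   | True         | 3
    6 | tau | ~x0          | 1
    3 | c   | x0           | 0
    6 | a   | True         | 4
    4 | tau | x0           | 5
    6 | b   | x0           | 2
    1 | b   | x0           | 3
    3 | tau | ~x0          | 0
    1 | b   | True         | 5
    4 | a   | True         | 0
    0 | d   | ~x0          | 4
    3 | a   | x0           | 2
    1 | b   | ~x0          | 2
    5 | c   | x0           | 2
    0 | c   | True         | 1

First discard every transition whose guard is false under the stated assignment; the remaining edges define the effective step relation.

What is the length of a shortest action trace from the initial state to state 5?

Answer: 2

Working:
Layered search for 5:
  Layer 0: {0}
  Layer 1: {1}
  Layer 2: {3,4,5}
5 enters at depth 2; path c·b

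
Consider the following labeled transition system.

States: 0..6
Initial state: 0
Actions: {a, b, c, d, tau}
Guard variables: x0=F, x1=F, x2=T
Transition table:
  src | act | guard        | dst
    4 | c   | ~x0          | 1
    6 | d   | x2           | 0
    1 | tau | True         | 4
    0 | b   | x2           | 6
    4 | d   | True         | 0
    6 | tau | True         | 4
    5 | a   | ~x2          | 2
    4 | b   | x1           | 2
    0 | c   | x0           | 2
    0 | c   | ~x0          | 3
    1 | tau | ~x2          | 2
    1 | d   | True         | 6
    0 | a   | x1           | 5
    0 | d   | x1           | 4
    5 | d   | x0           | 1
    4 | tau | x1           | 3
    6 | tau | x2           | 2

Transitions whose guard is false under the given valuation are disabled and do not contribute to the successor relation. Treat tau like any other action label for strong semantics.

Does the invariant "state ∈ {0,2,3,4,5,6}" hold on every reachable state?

Answer: INVARIANT VIOLATED at state 1

Working:
Allowed set {0,2,3,4,5,6}
R = {0,1,2,3,4,6}
  0: safe
  1: ✗ unsafe
  2: safe
  3: safe
  4: safe
  6: safe
witness against invariant: b·tau·c → 1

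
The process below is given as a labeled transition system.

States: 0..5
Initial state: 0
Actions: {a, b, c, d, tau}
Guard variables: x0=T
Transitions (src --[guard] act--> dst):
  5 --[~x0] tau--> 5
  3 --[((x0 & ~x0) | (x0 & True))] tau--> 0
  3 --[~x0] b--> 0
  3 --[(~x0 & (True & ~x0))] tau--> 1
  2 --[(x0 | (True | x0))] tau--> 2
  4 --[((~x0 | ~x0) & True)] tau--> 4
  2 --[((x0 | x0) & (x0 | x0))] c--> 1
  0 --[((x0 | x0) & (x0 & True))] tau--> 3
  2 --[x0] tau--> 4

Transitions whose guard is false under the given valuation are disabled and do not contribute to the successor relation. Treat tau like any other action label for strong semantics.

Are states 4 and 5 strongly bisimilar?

Compute ~ classes (split until stable):
  round 0: {{0,1,2,3,4,5}}
  round 1: {{0,3},{1,4,5},{2}}
3 equivalence class(es) (converged in 2)
class of 4: {1,4,5}; class of 5: {1,4,5}

Answer: BISIMILAR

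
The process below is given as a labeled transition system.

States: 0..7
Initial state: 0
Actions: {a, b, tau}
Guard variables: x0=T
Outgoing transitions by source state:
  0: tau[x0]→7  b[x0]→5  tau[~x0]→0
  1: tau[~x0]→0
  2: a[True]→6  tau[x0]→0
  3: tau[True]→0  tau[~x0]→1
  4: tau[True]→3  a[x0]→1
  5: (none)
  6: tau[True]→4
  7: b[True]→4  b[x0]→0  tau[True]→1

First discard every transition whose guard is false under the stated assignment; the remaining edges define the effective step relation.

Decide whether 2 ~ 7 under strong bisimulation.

Refine partition for ~:
  π0 = {{0,1,2,3,4,5,6,7}}
  π1 = {{0,7},{1,5},{2,4},{3,6}}
  π2 = {{0},{1,5},{2},{3},{4},{6},{7}}
Fixed point at round 3; 7 class(es).
2∈{2}, 7∈{7}

Answer: NOT BISIMILAR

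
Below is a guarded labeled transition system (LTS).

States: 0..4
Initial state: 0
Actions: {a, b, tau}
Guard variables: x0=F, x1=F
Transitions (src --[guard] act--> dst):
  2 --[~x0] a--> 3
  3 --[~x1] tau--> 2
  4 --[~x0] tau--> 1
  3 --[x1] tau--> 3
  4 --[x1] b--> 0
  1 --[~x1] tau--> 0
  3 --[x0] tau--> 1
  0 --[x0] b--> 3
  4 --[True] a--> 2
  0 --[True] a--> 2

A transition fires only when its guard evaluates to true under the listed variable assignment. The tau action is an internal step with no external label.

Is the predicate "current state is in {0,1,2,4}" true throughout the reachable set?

Answer: INVARIANT VIOLATED at state 3

Analysis:
Allowed set {0,1,2,4}
Reach set: {0,2,3}
  0: safe
  2: safe
  3: ✗ unsafe
reach 3 via a·a — violates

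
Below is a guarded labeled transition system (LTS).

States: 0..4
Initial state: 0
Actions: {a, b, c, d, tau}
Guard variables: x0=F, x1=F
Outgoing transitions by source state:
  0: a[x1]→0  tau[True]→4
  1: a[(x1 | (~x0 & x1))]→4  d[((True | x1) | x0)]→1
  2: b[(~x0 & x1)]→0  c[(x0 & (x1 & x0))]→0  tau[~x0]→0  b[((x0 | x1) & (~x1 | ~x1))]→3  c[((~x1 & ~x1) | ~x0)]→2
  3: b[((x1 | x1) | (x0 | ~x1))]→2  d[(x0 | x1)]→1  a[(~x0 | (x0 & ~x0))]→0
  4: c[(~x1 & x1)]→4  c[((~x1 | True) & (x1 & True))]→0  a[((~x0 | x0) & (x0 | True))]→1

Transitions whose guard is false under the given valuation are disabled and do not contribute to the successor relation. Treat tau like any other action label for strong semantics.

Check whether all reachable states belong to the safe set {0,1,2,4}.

Answer: INVARIANT HOLDS

Trace:
Allowed set {0,1,2,4}
R = {0,1,4}
  0: ✓
  1: ✓
  4: ✓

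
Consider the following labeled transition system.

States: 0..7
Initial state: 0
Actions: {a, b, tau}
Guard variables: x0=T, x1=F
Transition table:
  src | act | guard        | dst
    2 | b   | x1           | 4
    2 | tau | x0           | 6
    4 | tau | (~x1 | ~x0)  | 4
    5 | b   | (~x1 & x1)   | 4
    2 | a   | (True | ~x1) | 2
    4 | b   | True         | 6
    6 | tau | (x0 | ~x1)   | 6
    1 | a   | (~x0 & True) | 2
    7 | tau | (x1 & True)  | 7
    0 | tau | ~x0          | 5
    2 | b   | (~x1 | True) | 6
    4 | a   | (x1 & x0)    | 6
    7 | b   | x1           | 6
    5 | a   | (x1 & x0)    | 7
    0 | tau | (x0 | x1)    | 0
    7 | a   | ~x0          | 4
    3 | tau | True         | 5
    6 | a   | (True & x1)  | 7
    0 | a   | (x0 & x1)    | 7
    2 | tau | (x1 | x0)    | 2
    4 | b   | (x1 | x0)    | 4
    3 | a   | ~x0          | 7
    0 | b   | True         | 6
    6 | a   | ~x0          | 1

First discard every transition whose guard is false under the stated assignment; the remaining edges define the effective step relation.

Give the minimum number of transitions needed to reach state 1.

Layered search for 1:
  L0 = {0}
  L1 = {6}
1 never appears.

Answer: UNREACHABLE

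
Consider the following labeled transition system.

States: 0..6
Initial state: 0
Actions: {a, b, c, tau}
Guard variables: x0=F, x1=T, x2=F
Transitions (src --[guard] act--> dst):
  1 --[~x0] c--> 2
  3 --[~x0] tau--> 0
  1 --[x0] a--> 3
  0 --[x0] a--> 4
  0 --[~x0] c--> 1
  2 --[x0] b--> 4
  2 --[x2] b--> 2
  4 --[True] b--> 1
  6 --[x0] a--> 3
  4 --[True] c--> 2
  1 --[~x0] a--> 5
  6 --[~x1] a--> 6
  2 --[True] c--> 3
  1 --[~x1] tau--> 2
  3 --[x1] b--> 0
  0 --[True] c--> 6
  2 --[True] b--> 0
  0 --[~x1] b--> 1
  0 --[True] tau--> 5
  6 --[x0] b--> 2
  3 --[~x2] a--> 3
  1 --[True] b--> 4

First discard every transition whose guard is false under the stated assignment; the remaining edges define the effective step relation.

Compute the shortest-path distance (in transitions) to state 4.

Answer: 2

Working:
Breadth-first toward 4:
  L0 = {0}
  L1 = {1,5,6}
  L2 = {2,4}
depth(4)=2, e.g. c·b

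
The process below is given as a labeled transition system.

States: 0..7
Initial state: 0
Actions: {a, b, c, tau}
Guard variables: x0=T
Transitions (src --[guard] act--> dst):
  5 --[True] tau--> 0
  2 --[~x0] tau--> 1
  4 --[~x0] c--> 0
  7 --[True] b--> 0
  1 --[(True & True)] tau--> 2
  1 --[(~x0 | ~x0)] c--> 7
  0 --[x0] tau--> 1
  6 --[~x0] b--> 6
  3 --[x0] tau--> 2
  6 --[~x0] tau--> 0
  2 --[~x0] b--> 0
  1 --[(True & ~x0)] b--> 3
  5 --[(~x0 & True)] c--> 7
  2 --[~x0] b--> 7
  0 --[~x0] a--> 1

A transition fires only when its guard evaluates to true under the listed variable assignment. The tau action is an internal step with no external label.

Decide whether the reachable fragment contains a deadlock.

R = {0,1,2}
  0: tau→1  [deg 1]
  1: tau→2  [deg 1]
  2: ∅  [deadlock]
Path to 2: tau·tau

Answer: DEADLOCK at state 2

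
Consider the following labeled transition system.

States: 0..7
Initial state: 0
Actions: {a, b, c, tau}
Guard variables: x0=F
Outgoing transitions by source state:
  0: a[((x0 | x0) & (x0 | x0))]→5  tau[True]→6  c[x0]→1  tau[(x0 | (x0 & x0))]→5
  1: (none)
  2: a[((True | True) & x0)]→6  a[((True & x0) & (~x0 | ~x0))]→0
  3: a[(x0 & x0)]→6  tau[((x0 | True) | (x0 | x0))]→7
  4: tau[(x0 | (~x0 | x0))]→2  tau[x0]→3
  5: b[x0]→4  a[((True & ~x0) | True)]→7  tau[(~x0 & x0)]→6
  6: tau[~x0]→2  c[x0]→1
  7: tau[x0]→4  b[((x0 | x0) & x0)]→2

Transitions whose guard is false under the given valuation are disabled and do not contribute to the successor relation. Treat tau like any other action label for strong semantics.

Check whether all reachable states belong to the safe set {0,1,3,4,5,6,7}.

Answer: INVARIANT VIOLATED at state 2

Trace:
Allowed set {0,1,3,4,5,6,7}
R = {0,2,6}
  0: ok
  2: ✗ unsafe
  6: ok
counterexample path to 2: tau·tau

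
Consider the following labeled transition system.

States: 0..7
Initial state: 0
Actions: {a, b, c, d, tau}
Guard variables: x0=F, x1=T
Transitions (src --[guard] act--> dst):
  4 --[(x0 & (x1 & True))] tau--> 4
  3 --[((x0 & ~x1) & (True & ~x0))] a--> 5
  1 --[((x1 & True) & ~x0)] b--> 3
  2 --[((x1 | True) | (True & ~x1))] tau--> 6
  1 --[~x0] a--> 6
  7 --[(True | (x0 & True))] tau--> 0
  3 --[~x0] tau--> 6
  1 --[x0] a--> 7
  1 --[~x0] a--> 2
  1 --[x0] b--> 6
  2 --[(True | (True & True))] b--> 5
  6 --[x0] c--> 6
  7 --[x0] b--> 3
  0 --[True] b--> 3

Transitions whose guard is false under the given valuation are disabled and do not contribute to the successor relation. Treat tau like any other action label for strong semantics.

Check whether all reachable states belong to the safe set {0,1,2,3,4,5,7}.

Inv-set: {0,1,2,3,4,5,7}
Reach set: {0,3,6}
  0: ✓
  3: ✓
  6: ✗ unsafe
witness against invariant: b·tau → 6

Answer: INVARIANT VIOLATED at state 6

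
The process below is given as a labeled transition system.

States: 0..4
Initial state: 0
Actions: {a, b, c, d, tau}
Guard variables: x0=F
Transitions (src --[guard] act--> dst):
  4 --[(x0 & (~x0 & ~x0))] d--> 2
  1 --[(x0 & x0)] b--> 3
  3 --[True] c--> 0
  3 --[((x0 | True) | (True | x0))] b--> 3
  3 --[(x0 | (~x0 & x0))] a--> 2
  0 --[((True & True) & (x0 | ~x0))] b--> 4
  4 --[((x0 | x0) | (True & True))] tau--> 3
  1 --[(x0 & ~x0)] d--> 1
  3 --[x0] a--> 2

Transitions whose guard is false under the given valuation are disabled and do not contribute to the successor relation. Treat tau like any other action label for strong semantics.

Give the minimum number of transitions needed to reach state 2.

Answer: UNREACHABLE

Working:
Layered search for 2:
  L0 = {0}
  L1 = {4}
  L2 = {3}
2 never appears.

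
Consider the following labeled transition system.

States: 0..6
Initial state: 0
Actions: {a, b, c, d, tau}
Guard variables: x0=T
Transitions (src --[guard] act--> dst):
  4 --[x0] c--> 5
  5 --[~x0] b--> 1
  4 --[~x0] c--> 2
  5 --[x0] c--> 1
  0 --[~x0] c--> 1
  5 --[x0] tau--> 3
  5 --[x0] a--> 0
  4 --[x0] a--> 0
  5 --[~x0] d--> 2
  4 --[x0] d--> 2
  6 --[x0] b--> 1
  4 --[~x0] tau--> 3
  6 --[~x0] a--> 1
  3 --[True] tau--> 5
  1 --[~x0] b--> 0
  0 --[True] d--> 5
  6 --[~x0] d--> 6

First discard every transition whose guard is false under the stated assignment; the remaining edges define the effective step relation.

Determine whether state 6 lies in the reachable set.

Answer: UNREACHABLE

Working:
9 transition(s) survive guard evaluation.
Layer 0: {0}
Layer 1: {5}  now seen {0,5}
Layer 2: {1,3}  now seen {0,1,3,5}
Reach set: {0,1,3,5}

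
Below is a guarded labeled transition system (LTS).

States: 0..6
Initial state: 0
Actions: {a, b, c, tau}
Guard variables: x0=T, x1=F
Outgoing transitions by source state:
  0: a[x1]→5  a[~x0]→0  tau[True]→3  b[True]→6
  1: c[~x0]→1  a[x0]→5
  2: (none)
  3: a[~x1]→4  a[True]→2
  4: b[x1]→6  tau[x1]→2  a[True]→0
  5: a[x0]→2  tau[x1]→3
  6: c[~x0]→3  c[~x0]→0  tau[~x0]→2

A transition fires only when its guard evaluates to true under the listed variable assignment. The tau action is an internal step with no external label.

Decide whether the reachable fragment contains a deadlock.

Answer: DEADLOCK at state 2

Analysis:
R = {0,2,3,4,6}
  0: b→6  tau→3  [2 exit(s)]
  2: ∅  [no exit]
  3: a→2  a→4  [2 exit(s)]
  4: a→0  [1 exit(s)]
  6: ∅  [no exit]
witness 2: tau·a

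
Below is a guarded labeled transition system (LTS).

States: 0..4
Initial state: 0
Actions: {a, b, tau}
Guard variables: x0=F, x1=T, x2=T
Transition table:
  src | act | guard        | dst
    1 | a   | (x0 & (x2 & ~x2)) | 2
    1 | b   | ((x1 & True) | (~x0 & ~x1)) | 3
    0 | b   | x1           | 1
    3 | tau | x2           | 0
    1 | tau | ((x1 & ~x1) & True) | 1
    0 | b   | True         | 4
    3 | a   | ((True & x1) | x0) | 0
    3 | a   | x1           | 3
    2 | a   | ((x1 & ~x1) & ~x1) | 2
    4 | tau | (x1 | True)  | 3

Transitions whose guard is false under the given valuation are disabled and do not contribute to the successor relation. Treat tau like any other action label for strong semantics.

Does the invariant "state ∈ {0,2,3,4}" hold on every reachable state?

Answer: INVARIANT VIOLATED at state 1

Trace:
Inv-set: {0,2,3,4}
Reach set: {0,1,3,4}
  0: ok
  1: VIOLATES
  3: ok
  4: ok
counterexample path to 1: b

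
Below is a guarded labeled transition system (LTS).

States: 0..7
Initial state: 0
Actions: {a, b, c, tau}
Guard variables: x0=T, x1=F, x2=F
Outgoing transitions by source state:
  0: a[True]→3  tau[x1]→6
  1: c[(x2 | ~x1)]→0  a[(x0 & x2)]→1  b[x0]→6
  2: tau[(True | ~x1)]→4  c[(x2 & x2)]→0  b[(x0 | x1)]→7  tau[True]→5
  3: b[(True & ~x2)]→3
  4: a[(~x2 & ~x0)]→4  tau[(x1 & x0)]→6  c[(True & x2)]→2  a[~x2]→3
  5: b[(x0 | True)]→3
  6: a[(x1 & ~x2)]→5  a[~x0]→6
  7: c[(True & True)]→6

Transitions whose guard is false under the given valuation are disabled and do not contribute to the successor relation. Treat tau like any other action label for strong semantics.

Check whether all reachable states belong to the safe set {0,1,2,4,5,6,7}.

Answer: INVARIANT VIOLATED at state 3

Working:
Allowed set {0,1,2,4,5,6,7}
Reachable = {0,3}
  0: ok
  3: outside
reach 3 via a — violates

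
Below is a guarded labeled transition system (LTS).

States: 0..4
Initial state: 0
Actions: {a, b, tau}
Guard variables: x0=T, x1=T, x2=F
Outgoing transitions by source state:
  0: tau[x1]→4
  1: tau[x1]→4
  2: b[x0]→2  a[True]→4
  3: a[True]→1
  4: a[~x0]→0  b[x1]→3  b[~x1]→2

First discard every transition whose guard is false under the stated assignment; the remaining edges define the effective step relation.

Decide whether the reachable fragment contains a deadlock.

Reachable = {0,1,3,4}
  0: tau→4  [1 out]
  1: tau→4  [1 out]
  3: a→1  [1 out]
  4: b→3  [1 out]

Answer: DEADLOCK-FREE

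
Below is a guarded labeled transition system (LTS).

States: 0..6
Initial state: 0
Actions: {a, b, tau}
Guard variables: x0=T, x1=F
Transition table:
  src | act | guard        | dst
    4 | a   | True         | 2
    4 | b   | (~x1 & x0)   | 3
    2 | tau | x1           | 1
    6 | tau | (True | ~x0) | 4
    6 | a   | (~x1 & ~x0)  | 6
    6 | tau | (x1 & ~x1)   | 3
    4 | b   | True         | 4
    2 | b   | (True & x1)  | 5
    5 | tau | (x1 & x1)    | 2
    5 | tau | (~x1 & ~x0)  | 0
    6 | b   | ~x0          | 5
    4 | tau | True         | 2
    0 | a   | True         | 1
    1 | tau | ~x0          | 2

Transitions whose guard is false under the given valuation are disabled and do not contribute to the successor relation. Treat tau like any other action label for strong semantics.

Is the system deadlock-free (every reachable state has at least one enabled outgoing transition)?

Answer: DEADLOCK at state 1

Working:
R = {0,1}
  0: a→1  [1 exit(s)]
  1: ∅  [deadlock]
Path to 1: a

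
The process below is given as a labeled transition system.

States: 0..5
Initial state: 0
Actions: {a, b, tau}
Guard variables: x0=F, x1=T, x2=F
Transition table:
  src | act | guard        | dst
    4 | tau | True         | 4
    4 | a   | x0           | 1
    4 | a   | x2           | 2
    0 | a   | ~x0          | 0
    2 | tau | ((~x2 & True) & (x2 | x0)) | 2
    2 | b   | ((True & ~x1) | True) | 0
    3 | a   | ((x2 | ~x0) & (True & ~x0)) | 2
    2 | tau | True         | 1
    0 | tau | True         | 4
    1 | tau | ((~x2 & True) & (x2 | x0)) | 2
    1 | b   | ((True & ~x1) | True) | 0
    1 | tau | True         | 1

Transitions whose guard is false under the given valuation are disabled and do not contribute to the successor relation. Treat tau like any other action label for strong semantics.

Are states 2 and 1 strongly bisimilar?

Answer: BISIMILAR

Analysis:
Compute ~ classes (split until stable):
  π0 = {{0,1,2,3,4,5}}
  π1 = {{0},{1,2},{3},{4},{5}}
Fixed point at round 2; 5 class(es).
2∈{1,2}, 1∈{1,2}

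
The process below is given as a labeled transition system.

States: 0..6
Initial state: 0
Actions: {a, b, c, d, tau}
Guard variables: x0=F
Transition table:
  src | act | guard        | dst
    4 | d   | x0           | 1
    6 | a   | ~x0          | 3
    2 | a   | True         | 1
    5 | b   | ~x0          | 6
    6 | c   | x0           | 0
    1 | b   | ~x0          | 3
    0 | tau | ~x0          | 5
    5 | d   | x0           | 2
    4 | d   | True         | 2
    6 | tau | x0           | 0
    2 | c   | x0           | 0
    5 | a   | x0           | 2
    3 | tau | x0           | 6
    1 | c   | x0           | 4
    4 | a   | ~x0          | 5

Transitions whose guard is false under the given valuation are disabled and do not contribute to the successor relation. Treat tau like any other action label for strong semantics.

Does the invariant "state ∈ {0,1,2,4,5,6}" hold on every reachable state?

Inv-set: {0,1,2,4,5,6}
R = {0,3,5,6}
  0: ok
  3: outside
  5: ok
  6: ok
witness against invariant: tau·b·a → 3

Answer: INVARIANT VIOLATED at state 3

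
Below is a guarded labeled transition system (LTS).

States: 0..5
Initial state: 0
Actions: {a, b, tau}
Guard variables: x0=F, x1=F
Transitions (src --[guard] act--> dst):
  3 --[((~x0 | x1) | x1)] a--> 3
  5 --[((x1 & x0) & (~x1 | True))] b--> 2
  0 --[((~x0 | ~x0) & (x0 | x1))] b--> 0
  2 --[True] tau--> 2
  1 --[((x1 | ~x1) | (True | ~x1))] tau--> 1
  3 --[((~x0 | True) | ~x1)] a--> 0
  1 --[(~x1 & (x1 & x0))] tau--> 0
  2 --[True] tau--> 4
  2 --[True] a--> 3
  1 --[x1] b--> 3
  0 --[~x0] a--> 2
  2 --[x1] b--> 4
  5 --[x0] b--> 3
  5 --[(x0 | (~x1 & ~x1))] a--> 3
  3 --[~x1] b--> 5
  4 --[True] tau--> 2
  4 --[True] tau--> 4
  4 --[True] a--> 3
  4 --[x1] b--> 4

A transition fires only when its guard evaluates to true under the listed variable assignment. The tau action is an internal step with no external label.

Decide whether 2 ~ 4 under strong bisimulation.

Refine partition for ~:
  P[0] = {{0,1,2,3,4,5}}
  P[1] = {{0,5},{1},{2,4},{3}}
  P[2] = {{0},{1},{2,4},{3},{5}}
5 equivalence class(es) (converged in 3)
2∈{2,4}, 4∈{2,4}

Answer: BISIMILAR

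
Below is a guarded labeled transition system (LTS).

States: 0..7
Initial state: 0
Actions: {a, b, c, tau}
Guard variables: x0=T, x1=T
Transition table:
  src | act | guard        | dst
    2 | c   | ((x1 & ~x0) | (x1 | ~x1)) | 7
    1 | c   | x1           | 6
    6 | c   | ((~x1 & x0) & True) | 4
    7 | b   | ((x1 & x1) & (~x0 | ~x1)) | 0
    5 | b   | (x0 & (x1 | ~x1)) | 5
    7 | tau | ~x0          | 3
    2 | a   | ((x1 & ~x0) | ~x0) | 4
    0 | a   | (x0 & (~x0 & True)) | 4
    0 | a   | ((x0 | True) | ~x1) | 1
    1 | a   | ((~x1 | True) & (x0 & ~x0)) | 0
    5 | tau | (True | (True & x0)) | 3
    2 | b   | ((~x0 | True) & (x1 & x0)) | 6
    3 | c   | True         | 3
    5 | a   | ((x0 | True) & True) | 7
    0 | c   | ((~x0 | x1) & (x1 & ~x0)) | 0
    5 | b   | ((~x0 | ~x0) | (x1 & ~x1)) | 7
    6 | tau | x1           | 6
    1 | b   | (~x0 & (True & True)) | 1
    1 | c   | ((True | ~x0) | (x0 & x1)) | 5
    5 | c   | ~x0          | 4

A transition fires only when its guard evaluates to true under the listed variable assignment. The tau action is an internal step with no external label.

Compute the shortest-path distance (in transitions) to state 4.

Layered search for 4:
  Layer 0: {0}
  Layer 1: {1}
  Layer 2: {5,6}
  Layer 3: {3,7}
4 never appears.

Answer: UNREACHABLE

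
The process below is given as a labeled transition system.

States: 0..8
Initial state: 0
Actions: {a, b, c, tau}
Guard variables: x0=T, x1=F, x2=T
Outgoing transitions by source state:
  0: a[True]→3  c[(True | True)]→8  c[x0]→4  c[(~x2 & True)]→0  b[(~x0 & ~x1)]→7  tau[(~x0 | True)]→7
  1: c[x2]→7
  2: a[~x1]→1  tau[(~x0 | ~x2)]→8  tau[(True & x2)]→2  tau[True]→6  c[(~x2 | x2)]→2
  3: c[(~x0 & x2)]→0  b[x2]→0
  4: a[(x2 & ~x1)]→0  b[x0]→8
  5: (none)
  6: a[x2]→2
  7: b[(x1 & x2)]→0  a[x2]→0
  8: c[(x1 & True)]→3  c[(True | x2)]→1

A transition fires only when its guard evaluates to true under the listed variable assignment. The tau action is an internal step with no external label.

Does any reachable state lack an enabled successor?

Reach set: {0,1,3,4,7,8}
  0: a→3  c→4  c→8  tau→7  [deg 4]
  1: c→7  [deg 1]
  3: b→0  [deg 1]
  4: a→0  b→8  [deg 2]
  7: a→0  [deg 1]
  8: c→1  [deg 1]

Answer: DEADLOCK-FREE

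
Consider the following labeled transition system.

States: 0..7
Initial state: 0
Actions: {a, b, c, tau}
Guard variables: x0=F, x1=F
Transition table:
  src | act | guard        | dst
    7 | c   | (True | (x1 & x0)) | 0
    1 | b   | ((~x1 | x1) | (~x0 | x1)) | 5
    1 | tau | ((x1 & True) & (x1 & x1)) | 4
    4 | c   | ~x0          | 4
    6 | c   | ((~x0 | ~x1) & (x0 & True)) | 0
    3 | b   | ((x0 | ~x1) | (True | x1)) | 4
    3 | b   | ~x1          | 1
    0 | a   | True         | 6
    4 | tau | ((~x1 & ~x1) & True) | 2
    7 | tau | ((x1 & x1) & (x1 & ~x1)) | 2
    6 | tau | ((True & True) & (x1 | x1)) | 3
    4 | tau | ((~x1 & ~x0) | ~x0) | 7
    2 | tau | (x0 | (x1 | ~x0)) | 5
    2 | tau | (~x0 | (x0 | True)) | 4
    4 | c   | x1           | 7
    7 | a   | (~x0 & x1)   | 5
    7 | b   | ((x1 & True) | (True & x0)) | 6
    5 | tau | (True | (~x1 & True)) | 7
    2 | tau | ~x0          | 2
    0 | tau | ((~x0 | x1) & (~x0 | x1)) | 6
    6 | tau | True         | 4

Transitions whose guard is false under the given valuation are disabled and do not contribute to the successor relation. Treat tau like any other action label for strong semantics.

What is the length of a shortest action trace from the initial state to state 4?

BFS to 4:
  Layer 0: {0}
  Layer 1: {6}
  Layer 2: {4}
first hit 4 at d=2 via a·tau

Answer: 2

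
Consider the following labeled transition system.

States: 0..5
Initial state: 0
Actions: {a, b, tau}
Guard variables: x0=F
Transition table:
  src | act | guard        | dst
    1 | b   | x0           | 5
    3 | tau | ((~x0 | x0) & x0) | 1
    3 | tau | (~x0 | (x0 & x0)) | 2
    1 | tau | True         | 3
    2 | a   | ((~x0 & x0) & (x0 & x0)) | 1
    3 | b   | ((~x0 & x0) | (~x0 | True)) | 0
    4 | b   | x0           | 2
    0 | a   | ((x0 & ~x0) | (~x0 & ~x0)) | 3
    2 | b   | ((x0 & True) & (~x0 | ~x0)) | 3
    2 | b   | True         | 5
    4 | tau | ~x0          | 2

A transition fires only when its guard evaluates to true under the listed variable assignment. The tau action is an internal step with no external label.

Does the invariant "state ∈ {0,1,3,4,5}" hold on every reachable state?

Inv-set: {0,1,3,4,5}
R = {0,2,3,5}
  0: ok
  2: VIOLATES
  3: ok
  5: ok
witness against invariant: a·tau → 2

Answer: INVARIANT VIOLATED at state 2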